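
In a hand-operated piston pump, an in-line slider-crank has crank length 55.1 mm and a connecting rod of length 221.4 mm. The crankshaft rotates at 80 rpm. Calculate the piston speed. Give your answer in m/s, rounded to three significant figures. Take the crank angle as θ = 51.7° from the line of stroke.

ω = 2π·80/60 = 8.378 rad/s
For an in-line slider-crank, x = r cosθ + √(L² − r² sin²θ), so v = −rω sinθ·[1 + r cosθ/√(L² − r² sin²θ)].
With r = 0.0551 m, L = 0.2214 m, θ = 51.7°: √(L² − r² sin²θ) = 0.21714 m.
v = −0.0551·8.378·0.78478·[1 + 0.0551·0.61978/0.21714] = -0.41923 m/s.
|v| = 0.41923 m/s.

0.419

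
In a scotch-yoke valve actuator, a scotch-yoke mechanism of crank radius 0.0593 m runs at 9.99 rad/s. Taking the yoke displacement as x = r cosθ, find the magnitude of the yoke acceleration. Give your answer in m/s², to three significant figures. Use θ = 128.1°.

3.65

ω = 9.99 rad/s
x = r cosθ ⇒ ẍ = −rω² cosθ (ω constant).
|a| = rω²|cosθ| = 0.0593·(9.99)²·|cos 128.1°| = 3.6517 m/s².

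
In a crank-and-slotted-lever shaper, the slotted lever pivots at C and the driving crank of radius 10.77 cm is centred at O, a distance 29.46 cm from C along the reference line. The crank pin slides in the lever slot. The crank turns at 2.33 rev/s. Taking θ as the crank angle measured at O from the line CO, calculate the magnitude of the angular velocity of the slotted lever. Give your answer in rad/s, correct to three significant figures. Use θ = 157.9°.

6.58

ω = 14.64 rad/s (from 2.33 rev/s).
Crank pin A relative to C: A = (d + r cosθ, r sinθ); lever angle φ = atan2(r sinθ, d + r cosθ).
Differentiating tanφ: φ̇ = rω(d cosθ + r)/(d² + r² + 2dr cosθ).
d² + r² + 2dr cosθ = |CA|² = 0.0395939 m²;  d cosθ + r = -0.16526 m.
|ω_lever| = |0.1077·14.64·-0.16526| / 0.0395939 = 6.5808 rad/s.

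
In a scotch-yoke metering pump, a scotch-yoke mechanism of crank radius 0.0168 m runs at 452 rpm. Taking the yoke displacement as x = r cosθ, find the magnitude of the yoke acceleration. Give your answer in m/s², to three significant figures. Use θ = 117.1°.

17.1

ω = 47.33 rad/s (from 452 rpm).
x = r cosθ ⇒ ẍ = −rω² cosθ (ω constant).
|a| = rω²|cosθ| = 0.0168·(47.33)²·|cos 117.1°| = 17.146 m/s².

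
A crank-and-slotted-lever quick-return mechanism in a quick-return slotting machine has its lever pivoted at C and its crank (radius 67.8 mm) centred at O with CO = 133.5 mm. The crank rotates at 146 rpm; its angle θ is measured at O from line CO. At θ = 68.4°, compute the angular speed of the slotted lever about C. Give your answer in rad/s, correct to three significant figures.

ω = 15.29 rad/s (from 146 rpm).
Crank pin A relative to C: A = (d + r cosθ, r sinθ); lever angle φ = atan2(r sinθ, d + r cosθ).
Differentiating tanφ: φ̇ = rω(d cosθ + r)/(d² + r² + 2dr cosθ).
d² + r² + 2dr cosθ = |CA|² = 0.0290831 m²;  d cosθ + r = +0.11694 m.
|ω_lever| = |0.0678·15.29·+0.11694| / 0.0290831 = 4.1682 rad/s.

4.17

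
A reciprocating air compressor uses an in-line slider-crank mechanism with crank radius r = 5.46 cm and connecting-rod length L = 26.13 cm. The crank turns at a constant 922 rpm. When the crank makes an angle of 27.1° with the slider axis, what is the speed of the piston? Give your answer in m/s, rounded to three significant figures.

2.85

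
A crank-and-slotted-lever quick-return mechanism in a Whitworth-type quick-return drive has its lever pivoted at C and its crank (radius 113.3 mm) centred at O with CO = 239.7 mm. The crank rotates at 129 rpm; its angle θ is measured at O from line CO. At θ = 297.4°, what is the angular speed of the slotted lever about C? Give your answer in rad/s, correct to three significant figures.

ω = 13.51 rad/s (from 129 rpm).
Crank pin A relative to C: A = (d + r cosθ, r sinθ); lever angle φ = atan2(r sinθ, d + r cosθ).
Differentiating tanφ: φ̇ = rω(d cosθ + r)/(d² + r² + 2dr cosθ).
d² + r² + 2dr cosθ = |CA|² = 0.0952892 m²;  d cosθ + r = +0.22361 m.
|ω_lever| = |0.1133·13.51·+0.22361| / 0.0952892 = 3.5917 rad/s.

3.59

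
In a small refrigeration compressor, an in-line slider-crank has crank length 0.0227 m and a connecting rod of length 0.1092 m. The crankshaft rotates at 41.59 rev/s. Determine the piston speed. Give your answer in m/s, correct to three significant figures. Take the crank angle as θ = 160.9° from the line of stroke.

1.56

ω = 2π·41.6 = 261.3 rad/s
For an in-line slider-crank, x = r cosθ + √(L² − r² sin²θ), so v = −rω sinθ·[1 + r cosθ/√(L² − r² sin²θ)].
With r = 0.0227 m, L = 0.1092 m, θ = 160.9°: √(L² − r² sin²θ) = 0.10895 m.
v = −0.0227·261.3·0.32722·[1 + 0.0227·-0.94495/0.10895] = -1.5589 m/s.
|v| = 1.5589 m/s.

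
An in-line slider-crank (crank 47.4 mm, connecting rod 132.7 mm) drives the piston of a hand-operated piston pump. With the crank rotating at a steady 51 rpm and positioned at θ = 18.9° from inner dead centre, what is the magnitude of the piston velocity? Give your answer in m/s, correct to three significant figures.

ω = 2π·51/60 = 5.341 rad/s
For an in-line slider-crank, x = r cosθ + √(L² − r² sin²θ), so v = −rω sinθ·[1 + r cosθ/√(L² − r² sin²θ)].
With r = 0.0474 m, L = 0.1327 m, θ = 18.9°: √(L² − r² sin²θ) = 0.13181 m.
v = −0.0474·5.341·0.32392·[1 + 0.0474·0.94609/0.13181] = -0.1099 m/s.
|v| = 0.1099 m/s.

0.110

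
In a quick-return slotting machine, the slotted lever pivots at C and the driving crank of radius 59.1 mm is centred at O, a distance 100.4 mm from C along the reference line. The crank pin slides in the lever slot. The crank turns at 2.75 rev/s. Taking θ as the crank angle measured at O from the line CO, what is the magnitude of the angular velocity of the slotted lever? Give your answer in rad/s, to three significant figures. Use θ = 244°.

ω = 17.28 rad/s (from 2.75 rev/s).
Crank pin A relative to C: A = (d + r cosθ, r sinθ); lever angle φ = atan2(r sinθ, d + r cosθ).
Differentiating tanφ: φ̇ = rω(d cosθ + r)/(d² + r² + 2dr cosθ).
d² + r² + 2dr cosθ = |CA|² = 0.0083707 m²;  d cosθ + r = +0.015088 m.
|ω_lever| = |0.0591·17.28·+0.015088| / 0.0083707 = 1.8406 rad/s.

1.84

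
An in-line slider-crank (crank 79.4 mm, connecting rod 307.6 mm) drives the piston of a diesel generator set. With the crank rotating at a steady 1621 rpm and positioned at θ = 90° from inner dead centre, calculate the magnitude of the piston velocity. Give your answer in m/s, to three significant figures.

13.5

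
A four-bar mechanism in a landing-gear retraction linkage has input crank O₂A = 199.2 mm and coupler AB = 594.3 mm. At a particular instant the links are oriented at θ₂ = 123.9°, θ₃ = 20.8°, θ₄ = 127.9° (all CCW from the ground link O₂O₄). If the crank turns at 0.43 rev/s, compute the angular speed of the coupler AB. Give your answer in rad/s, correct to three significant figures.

ω₂ = 2.702 rad/s (from 0.43 rev/s).
Differentiating the loop-closure r₂e^{iθ₂}+r₃e^{iθ₃}=r₁+r₄e^{iθ₄} gives r₂ω₂e^{iθ₂}+r₃ω₃e^{iθ₃}=r₄ω₄e^{iθ₄}.
Eliminating the other unknown: ω₃ = r₂ω₂ sin(θ₄−θ₂) / [r₃ sin(θ₃−θ₄)].
Numerator sine = +0.06976; denominator sine = -0.95579.
Result = 0.1992·2.702·(+0.06976) / (0.5943·(-0.95579)) = -0.066093 rad/s; magnitude 0.066093 rad/s.

0.0661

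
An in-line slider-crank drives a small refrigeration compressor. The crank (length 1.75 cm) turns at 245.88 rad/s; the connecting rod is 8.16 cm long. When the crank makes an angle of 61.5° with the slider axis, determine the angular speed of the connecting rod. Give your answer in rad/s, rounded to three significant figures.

25.6

ω = 245.9 rad/s
The rod makes angle φ with the slider axis where L sinφ = r sinθ; differentiating, L cosφ·φ̇ = r ω cosθ.
L cosφ = √(L² − r² sin²θ) = 0.080138 m.
|ω_rod| = r ω |cosθ| / √(L² − r² sin²θ) = 0.0175·245.9·0.47716/0.080138 = 25.621 rad/s.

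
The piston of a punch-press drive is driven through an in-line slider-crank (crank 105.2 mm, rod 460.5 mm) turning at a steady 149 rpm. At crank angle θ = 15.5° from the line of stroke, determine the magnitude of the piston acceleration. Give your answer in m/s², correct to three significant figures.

ω = 2π·149/60 = 15.6 rad/s
x(θ) = r cosθ + √(L² − r² sin²θ); with ω constant, a = ω²·d²x/dθ².
d²x/dθ² = −r cosθ − r²(cos2θ)/√u − r⁴ sin²2θ/(4u^{3/2}),  u = L² − r² sin²θ = 0.21127 m².
Substituting r = 0.1052 m, L = 0.4605 m, θ = 15.5°: d²x/dθ² = -0.1221 m.
a = ω²·d²x/dθ² = (15.6)²·(-0.1221) = -29.726 m/s²;  |a| = 29.726 m/s².

29.7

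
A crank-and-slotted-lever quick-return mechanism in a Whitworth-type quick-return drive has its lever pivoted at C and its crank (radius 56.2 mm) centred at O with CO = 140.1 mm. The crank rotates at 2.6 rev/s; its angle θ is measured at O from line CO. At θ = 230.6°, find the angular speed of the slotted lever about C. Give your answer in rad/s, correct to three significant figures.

ω = 16.34 rad/s (from 2.6 rev/s).
Crank pin A relative to C: A = (d + r cosθ, r sinθ); lever angle φ = atan2(r sinθ, d + r cosθ).
Differentiating tanφ: φ̇ = rω(d cosθ + r)/(d² + r² + 2dr cosθ).
d² + r² + 2dr cosθ = |CA|² = 0.0127912 m²;  d cosθ + r = -0.032726 m.
|ω_lever| = |0.0562·16.34·-0.032726| / 0.0127912 = 2.3489 rad/s.

2.35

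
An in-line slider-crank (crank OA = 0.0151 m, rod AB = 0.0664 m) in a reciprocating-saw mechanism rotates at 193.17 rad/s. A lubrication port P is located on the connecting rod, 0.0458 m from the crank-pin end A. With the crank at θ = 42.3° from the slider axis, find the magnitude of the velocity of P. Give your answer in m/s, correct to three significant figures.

2.29

ω = 193.2 rad/s.  Crank-pin speed |V_A| = rω = 2.9169 m/s, perpendicular to OA.
Rod angle: sinφ = −(r/L) sinθ ⇒ φ = -8.804°; ω_rod = −rω cosθ/√(L²−r²sin²θ) = -32.878 rad/s.
V_P = V_A + ω_rod × AP, with AP = 0.0458 m along the rod.
Components: V_Px = −rω sinθ − a·ω_rod·sinφ = -2.1936 m/s;  V_Py = rω cosθ + a·ω_rod·cosφ = +0.66932 m/s.
|V_P| = √(V_Px² + V_Py²) = 2.2934 m/s.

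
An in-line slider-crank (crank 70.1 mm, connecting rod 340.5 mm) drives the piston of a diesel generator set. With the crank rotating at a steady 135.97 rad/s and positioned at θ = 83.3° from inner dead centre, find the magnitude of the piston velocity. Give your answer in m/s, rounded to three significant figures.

9.70

ω = 136 rad/s
For an in-line slider-crank, x = r cosθ + √(L² − r² sin²θ), so v = −rω sinθ·[1 + r cosθ/√(L² − r² sin²θ)].
With r = 0.0701 m, L = 0.3405 m, θ = 83.3°: √(L² − r² sin²θ) = 0.33331 m.
v = −0.0701·136·0.99317·[1 + 0.0701·0.11667/0.33331] = -9.6987 m/s.
|v| = 9.6987 m/s.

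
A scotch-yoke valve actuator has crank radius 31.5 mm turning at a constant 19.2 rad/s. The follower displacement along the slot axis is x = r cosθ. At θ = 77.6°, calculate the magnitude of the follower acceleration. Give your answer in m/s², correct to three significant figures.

ω = 19.2 rad/s
x = r cosθ ⇒ ẍ = −rω² cosθ (ω constant).
|a| = rω²|cosθ| = 0.0315·(19.2)²·|cos 77.6°| = 2.4935 m/s².

2.49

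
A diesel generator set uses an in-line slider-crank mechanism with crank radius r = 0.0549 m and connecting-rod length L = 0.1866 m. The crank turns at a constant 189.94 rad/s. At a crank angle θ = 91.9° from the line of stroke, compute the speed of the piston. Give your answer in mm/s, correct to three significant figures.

10300

ω = 189.9 rad/s
For an in-line slider-crank, x = r cosθ + √(L² − r² sin²θ), so v = −rω sinθ·[1 + r cosθ/√(L² − r² sin²θ)].
With r = 0.0549 m, L = 0.1866 m, θ = 91.9°: √(L² − r² sin²θ) = 0.17835 m.
v = −0.0549·189.9·0.99945·[1 + 0.0549·-0.03316/0.17835] = -10.316 m/s.
|v| = 10.316 m/s = 10316 mm/s.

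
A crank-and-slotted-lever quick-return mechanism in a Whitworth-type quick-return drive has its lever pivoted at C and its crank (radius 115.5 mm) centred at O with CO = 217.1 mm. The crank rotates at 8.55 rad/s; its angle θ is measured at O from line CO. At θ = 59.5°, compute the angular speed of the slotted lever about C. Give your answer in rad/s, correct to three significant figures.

ω = 8.55 rad/s
Crank pin A relative to C: A = (d + r cosθ, r sinθ); lever angle φ = atan2(r sinθ, d + r cosθ).
Differentiating tanφ: φ̇ = rω(d cosθ + r)/(d² + r² + 2dr cosθ).
d² + r² + 2dr cosθ = |CA|² = 0.0859258 m²;  d cosθ + r = +0.22569 m.
|ω_lever| = |0.1155·8.55·+0.22569| / 0.0859258 = 2.5938 rad/s.

2.59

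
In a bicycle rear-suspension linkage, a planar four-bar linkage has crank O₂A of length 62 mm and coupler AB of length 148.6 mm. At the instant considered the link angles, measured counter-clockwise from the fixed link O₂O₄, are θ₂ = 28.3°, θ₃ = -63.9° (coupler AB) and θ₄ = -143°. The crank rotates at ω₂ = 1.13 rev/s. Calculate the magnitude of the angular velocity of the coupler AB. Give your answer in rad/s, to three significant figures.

ω₂ = 7.1 rad/s (from 1.13 rev/s).
Differentiating the loop-closure r₂e^{iθ₂}+r₃e^{iθ₃}=r₁+r₄e^{iθ₄} gives r₂ω₂e^{iθ₂}+r₃ω₃e^{iθ₃}=r₄ω₄e^{iθ₄}.
Eliminating the other unknown: ω₃ = r₂ω₂ sin(θ₄−θ₂) / [r₃ sin(θ₃−θ₄)].
Numerator sine = -0.15126; denominator sine = +0.98196.
Result = 0.062·7.1·(-0.15126) / (0.1486·(+0.98196)) = -0.45631 rad/s; magnitude 0.45631 rad/s.

0.456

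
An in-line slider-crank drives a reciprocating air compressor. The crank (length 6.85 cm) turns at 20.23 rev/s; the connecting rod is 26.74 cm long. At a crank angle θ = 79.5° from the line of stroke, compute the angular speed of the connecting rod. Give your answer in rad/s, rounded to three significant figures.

6.13

ω = 127.1 rad/s (converted from 20.23 rev/s).
The rod makes angle φ with the slider axis where L sinφ = r sinθ; differentiating, L cosφ·φ̇ = r ω cosθ.
L cosφ = √(L² − r² sin²θ) = 0.25878 m.
|ω_rod| = r ω |cosθ| / √(L² − r² sin²θ) = 0.0685·127.1·0.18224/0.25878 = 6.1316 rad/s.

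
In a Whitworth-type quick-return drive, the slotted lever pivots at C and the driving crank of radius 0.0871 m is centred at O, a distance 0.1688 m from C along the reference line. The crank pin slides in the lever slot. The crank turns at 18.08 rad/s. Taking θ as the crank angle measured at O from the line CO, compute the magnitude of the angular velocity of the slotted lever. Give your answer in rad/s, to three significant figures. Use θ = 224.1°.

3.59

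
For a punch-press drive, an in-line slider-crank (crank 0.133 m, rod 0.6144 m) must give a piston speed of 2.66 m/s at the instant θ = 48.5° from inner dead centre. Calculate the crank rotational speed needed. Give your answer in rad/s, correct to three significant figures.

23.3

For an in-line slider-crank, |v_piston| = rω|sinθ|·[1 + r cosθ/√(L² − r² sin²θ)].
With r = 0.133 m, L = 0.6144 m, θ = 48.5°: the bracketed kinematic factor |dx/dθ| = 0.11409 m.
ω = v/|dx/dθ| = 2.66/0.11409 = 23.315 rad/s.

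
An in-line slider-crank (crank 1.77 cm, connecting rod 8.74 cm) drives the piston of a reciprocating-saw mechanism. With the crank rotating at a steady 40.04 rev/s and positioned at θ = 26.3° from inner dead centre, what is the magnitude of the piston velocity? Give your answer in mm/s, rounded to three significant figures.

ω = 2π·40 = 251.6 rad/s
For an in-line slider-crank, x = r cosθ + √(L² − r² sin²θ), so v = −rω sinθ·[1 + r cosθ/√(L² − r² sin²θ)].
With r = 0.0177 m, L = 0.0874 m, θ = 26.3°: √(L² − r² sin²θ) = 0.087047 m.
v = −0.0177·251.6·0.44307·[1 + 0.0177·0.89649/0.087047] = -2.3326 m/s.
|v| = 2.3326 m/s = 2332.6 mm/s.

2330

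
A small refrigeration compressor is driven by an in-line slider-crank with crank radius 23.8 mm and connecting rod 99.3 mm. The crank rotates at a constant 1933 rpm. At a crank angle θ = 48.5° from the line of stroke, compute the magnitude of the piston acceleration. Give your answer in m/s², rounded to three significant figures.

621

ω = 2π·1933/60 = 202.4 rad/s
x(θ) = r cosθ + √(L² − r² sin²θ); with ω constant, a = ω²·d²x/dθ².
d²x/dθ² = −r cosθ − r²(cos2θ)/√u − r⁴ sin²2θ/(4u^{3/2}),  u = L² − r² sin²θ = 0.00954275 m².
Substituting r = 0.0238 m, L = 0.0993 m, θ = 48.5°: d²x/dθ² = -0.015148 m.
a = ω²·d²x/dθ² = (202.4)²·(-0.015148) = -620.71 m/s²;  |a| = 620.71 m/s².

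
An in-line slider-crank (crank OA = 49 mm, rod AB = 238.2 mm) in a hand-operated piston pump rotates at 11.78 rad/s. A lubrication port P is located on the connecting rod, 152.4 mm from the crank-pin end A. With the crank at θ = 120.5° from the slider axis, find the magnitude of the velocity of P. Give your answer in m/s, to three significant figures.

ω = 11.78 rad/s.  Crank-pin speed |V_A| = rω = 0.57722 m/s, perpendicular to OA.
Rod angle: sinφ = −(r/L) sinθ ⇒ φ = -10.209°; ω_rod = −rω cosθ/√(L²−r²sin²θ) = +1.2497 rad/s.
V_P = V_A + ω_rod × AP, with AP = 0.1524 m along the rod.
Components: V_Px = −rω sinθ − a·ω_rod·sinφ = -0.46359 m/s;  V_Py = rω cosθ + a·ω_rod·cosφ = -0.10553 m/s.
|V_P| = √(V_Px² + V_Py²) = 0.47545 m/s.

0.475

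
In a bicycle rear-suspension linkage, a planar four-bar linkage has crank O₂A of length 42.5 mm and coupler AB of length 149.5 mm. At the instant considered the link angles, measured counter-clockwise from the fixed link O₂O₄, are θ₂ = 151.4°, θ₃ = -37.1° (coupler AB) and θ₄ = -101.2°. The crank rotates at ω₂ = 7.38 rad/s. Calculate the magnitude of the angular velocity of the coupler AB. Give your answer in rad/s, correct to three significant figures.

2.23

ω₂ = 7.38 rad/s
Differentiating the loop-closure r₂e^{iθ₂}+r₃e^{iθ₃}=r₁+r₄e^{iθ₄} gives r₂ω₂e^{iθ₂}+r₃ω₃e^{iθ₃}=r₄ω₄e^{iθ₄}.
Eliminating the other unknown: ω₃ = r₂ω₂ sin(θ₄−θ₂) / [r₃ sin(θ₃−θ₄)].
Numerator sine = +0.95424; denominator sine = +0.89956.
Result = 0.0425·7.38·(+0.95424) / (0.1495·(+0.89956)) = +2.2255 rad/s; magnitude 2.2255 rad/s.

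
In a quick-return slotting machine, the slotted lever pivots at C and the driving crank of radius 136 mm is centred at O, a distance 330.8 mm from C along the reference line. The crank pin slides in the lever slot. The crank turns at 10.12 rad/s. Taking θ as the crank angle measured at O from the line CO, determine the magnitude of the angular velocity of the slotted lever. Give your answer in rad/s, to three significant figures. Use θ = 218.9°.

2.89

ω = 10.12 rad/s
Crank pin A relative to C: A = (d + r cosθ, r sinθ); lever angle φ = atan2(r sinθ, d + r cosθ).
Differentiating tanφ: φ̇ = rω(d cosθ + r)/(d² + r² + 2dr cosθ).
d² + r² + 2dr cosθ = |CA|² = 0.0579002 m²;  d cosθ + r = -0.12144 m.
|ω_lever| = |0.136·10.12·-0.12144| / 0.0579002 = 2.8868 rad/s.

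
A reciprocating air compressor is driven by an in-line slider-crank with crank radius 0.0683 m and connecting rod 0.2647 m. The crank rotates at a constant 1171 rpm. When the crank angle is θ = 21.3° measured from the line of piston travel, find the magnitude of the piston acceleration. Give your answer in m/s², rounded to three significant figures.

1150

ω = 2π·1171/60 = 122.6 rad/s
x(θ) = r cosθ + √(L² − r² sin²θ); with ω constant, a = ω²·d²x/dθ².
d²x/dθ² = −r cosθ − r²(cos2θ)/√u − r⁴ sin²2θ/(4u^{3/2}),  u = L² − r² sin²θ = 0.0694506 m².
Substituting r = 0.0683 m, L = 0.2647 m, θ = 21.3°: d²x/dθ² = -0.076801 m.
a = ω²·d²x/dθ² = (122.6)²·(-0.076801) = -1154.9 m/s²;  |a| = 1154.9 m/s².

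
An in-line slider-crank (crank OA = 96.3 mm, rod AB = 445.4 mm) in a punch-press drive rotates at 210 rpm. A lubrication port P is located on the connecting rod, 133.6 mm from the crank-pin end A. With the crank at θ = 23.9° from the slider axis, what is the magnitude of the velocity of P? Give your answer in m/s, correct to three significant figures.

1.63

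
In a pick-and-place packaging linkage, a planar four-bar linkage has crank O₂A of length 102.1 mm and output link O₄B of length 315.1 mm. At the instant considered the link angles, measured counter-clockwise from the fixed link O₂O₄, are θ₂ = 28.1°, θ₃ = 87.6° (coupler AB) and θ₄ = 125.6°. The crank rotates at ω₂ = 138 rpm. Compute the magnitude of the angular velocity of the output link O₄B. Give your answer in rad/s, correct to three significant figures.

6.55

ω₂ = 14.45 rad/s (from 138 rpm).
Differentiating the loop-closure r₂e^{iθ₂}+r₃e^{iθ₃}=r₁+r₄e^{iθ₄} gives r₂ω₂e^{iθ₂}+r₃ω₃e^{iθ₃}=r₄ω₄e^{iθ₄}.
Eliminating the other unknown: ω₄ = r₂ω₂ sin(θ₂−θ₃) / [r₄ sin(θ₄−θ₃)].
Numerator sine = -0.86163; denominator sine = +0.61566.
Result = 0.1021·14.45·(-0.86163) / (0.3151·(+0.61566)) = -6.5534 rad/s; magnitude 6.5534 rad/s.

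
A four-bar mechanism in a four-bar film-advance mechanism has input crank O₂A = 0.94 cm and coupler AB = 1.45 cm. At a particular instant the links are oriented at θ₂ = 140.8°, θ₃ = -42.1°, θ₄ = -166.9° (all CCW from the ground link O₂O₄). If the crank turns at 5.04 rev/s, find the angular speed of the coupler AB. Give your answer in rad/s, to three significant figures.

19.8

ω₂ = 31.67 rad/s (from 5.04 rev/s).
Differentiating the loop-closure r₂e^{iθ₂}+r₃e^{iθ₃}=r₁+r₄e^{iθ₄} gives r₂ω₂e^{iθ₂}+r₃ω₃e^{iθ₃}=r₄ω₄e^{iθ₄}.
Eliminating the other unknown: ω₃ = r₂ω₂ sin(θ₄−θ₂) / [r₃ sin(θ₃−θ₄)].
Numerator sine = +0.79122; denominator sine = +0.82115.
Result = 0.0094·31.67·(+0.79122) / (0.0145·(+0.82115)) = +19.781 rad/s; magnitude 19.781 rad/s.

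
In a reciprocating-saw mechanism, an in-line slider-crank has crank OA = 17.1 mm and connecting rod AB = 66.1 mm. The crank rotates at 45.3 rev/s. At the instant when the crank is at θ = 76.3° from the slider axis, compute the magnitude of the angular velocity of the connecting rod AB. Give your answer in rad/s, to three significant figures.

18.0

ω = 284.6 rad/s (converted from 45.3 rev/s).
The rod makes angle φ with the slider axis where L sinφ = r sinθ; differentiating, L cosφ·φ̇ = r ω cosθ.
L cosφ = √(L² − r² sin²θ) = 0.063978 m.
|ω_rod| = r ω |cosθ| / √(L² − r² sin²θ) = 0.0171·284.6·0.23684/0.063978 = 18.017 rad/s.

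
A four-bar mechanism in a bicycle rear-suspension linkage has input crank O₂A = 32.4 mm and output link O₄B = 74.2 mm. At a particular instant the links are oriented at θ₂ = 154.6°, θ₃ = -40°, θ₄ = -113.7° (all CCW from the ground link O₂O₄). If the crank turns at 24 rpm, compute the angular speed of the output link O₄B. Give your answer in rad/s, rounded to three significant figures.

0.288

ω₂ = 2.513 rad/s (from 24 rpm).
Differentiating the loop-closure r₂e^{iθ₂}+r₃e^{iθ₃}=r₁+r₄e^{iθ₄} gives r₂ω₂e^{iθ₂}+r₃ω₃e^{iθ₃}=r₄ω₄e^{iθ₄}.
Eliminating the other unknown: ω₄ = r₂ω₂ sin(θ₂−θ₃) / [r₄ sin(θ₄−θ₃)].
Numerator sine = -0.25207; denominator sine = -0.95981.
Result = 0.0324·2.513·(-0.25207) / (0.0742·(-0.95981)) = +0.28822 rad/s; magnitude 0.28822 rad/s.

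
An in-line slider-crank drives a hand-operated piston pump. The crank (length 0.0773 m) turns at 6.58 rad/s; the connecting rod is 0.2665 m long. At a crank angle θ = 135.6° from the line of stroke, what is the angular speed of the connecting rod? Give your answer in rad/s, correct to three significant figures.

1.39

ω = 6.58 rad/s
The rod makes angle φ with the slider axis where L sinφ = r sinθ; differentiating, L cosφ·φ̇ = r ω cosθ.
L cosφ = √(L² − r² sin²θ) = 0.26095 m.
|ω_rod| = r ω |cosθ| / √(L² − r² sin²θ) = 0.0773·6.58·0.71447/0.26095 = 1.3926 rad/s.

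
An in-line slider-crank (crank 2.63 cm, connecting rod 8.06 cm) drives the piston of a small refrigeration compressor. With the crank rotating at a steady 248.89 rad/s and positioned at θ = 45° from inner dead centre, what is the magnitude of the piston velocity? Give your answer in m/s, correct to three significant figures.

ω = 248.9 rad/s
For an in-line slider-crank, x = r cosθ + √(L² − r² sin²θ), so v = −rω sinθ·[1 + r cosθ/√(L² − r² sin²θ)].
With r = 0.0263 m, L = 0.0806 m, θ = 45°: √(L² − r² sin²θ) = 0.078425 m.
v = −0.0263·248.9·0.70711·[1 + 0.0263·0.70711/0.078425] = -5.7262 m/s.
|v| = 5.7262 m/s.

5.73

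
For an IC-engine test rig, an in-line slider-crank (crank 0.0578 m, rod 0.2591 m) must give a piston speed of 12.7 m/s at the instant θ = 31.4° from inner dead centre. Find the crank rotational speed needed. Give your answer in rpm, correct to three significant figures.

3380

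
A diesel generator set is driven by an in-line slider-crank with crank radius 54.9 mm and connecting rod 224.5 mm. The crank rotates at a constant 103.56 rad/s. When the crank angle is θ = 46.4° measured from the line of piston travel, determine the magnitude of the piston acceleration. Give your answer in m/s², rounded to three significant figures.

ω = 103.6 rad/s
x(θ) = r cosθ + √(L² − r² sin²θ); with ω constant, a = ω²·d²x/dθ².
d²x/dθ² = −r cosθ − r²(cos2θ)/√u − r⁴ sin²2θ/(4u^{3/2}),  u = L² − r² sin²θ = 0.0488196 m².
Substituting r = 0.0549 m, L = 0.2245 m, θ = 46.4°: d²x/dθ² = -0.037404 m.
a = ω²·d²x/dθ² = (103.6)²·(-0.037404) = -401.14 m/s²;  |a| = 401.14 m/s².

401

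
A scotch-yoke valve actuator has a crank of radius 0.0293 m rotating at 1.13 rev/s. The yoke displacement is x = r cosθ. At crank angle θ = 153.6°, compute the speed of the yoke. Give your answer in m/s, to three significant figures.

0.0925

ω = 7.1 rad/s (from 1.13 rev/s).
x = r cosθ ⇒ ẋ = −rω sinθ.
|v| = rω|sinθ| = 0.0293·7.1·|sin 153.6°| = 0.092497 m/s.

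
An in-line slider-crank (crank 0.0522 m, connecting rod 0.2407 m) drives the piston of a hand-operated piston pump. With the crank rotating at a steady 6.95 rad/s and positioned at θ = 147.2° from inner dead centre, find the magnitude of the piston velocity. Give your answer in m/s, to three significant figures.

0.160

ω = 6.95 rad/s
For an in-line slider-crank, x = r cosθ + √(L² − r² sin²θ), so v = −rω sinθ·[1 + r cosθ/√(L² − r² sin²θ)].
With r = 0.0522 m, L = 0.2407 m, θ = 147.2°: √(L² − r² sin²θ) = 0.23903 m.
v = −0.0522·6.95·0.54171·[1 + 0.0522·-0.84057/0.23903] = -0.16045 m/s.
|v| = 0.16045 m/s.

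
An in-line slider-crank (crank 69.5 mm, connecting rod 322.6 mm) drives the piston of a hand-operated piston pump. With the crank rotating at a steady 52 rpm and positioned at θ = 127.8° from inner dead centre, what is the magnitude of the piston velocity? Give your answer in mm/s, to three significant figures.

ω = 2π·52/60 = 5.445 rad/s
For an in-line slider-crank, x = r cosθ + √(L² − r² sin²θ), so v = −rω sinθ·[1 + r cosθ/√(L² − r² sin²θ)].
With r = 0.0695 m, L = 0.3226 m, θ = 127.8°: √(L² − r² sin²θ) = 0.31789 m.
v = −0.0695·5.445·0.79016·[1 + 0.0695·-0.61291/0.31789] = -0.25897 m/s.
|v| = 0.25897 m/s = 258.97 mm/s.

259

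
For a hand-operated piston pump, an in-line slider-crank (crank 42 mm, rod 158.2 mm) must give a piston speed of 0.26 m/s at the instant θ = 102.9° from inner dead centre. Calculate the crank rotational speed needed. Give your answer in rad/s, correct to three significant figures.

For an in-line slider-crank, |v_piston| = rω|sinθ|·[1 + r cosθ/√(L² − r² sin²θ)].
With r = 0.042 m, L = 0.1582 m, θ = 102.9°: the bracketed kinematic factor |dx/dθ| = 0.038428 m.
ω = v/|dx/dθ| = 0.26/0.038428 = 6.7659 rad/s.

6.77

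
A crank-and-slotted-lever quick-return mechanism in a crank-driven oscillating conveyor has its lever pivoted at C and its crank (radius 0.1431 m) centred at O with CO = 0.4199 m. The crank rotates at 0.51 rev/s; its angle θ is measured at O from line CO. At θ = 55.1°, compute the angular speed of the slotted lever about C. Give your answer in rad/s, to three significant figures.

0.662

ω = 3.204 rad/s (from 0.51 rev/s).
Crank pin A relative to C: A = (d + r cosθ, r sinθ); lever angle φ = atan2(r sinθ, d + r cosθ).
Differentiating tanφ: φ̇ = rω(d cosθ + r)/(d² + r² + 2dr cosθ).
d² + r² + 2dr cosθ = |CA|² = 0.265551 m²;  d cosθ + r = +0.38334 m.
|ω_lever| = |0.1431·3.204·+0.38334| / 0.265551 = 0.66196 rad/s.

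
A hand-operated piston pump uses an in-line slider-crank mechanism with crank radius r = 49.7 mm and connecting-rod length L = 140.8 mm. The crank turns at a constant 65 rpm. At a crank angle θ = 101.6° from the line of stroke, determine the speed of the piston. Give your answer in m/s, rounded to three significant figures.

ω = 2π·65/60 = 6.807 rad/s
For an in-line slider-crank, x = r cosθ + √(L² − r² sin²θ), so v = −rω sinθ·[1 + r cosθ/√(L² − r² sin²θ)].
With r = 0.0497 m, L = 0.1408 m, θ = 101.6°: √(L² − r² sin²θ) = 0.13212 m.
v = −0.0497·6.807·0.97958·[1 + 0.0497·-0.20108/0.13212] = -0.30632 m/s.
|v| = 0.30632 m/s.

0.306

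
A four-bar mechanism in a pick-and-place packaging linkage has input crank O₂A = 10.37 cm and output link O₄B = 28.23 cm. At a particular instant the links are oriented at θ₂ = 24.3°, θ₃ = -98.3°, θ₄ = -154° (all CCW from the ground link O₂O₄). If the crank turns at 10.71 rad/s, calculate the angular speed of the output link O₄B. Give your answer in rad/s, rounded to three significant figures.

4.01

ω₂ = 10.71 rad/s
Differentiating the loop-closure r₂e^{iθ₂}+r₃e^{iθ₃}=r₁+r₄e^{iθ₄} gives r₂ω₂e^{iθ₂}+r₃ω₃e^{iθ₃}=r₄ω₄e^{iθ₄}.
Eliminating the other unknown: ω₄ = r₂ω₂ sin(θ₂−θ₃) / [r₄ sin(θ₄−θ₃)].
Numerator sine = +0.84245; denominator sine = -0.82610.
Result = 0.1037·10.71·(+0.84245) / (0.2823·(-0.82610)) = -4.0121 rad/s; magnitude 4.0121 rad/s.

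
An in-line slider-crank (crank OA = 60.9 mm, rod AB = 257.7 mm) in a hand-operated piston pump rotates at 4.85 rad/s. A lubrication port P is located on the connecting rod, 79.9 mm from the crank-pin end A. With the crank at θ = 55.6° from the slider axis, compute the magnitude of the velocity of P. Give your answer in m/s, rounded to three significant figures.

0.279

ω = 4.85 rad/s.  Crank-pin speed |V_A| = rω = 0.29536 m/s, perpendicular to OA.
Rod angle: sinφ = −(r/L) sinθ ⇒ φ = -11.244°; ω_rod = −rω cosθ/√(L²−r²sin²θ) = -0.66021 rad/s.
V_P = V_A + ω_rod × AP, with AP = 0.0799 m along the rod.
Components: V_Px = −rω sinθ − a·ω_rod·sinφ = -0.254 m/s;  V_Py = rω cosθ + a·ω_rod·cosφ = +0.11513 m/s.
|V_P| = √(V_Px² + V_Py²) = 0.27887 m/s.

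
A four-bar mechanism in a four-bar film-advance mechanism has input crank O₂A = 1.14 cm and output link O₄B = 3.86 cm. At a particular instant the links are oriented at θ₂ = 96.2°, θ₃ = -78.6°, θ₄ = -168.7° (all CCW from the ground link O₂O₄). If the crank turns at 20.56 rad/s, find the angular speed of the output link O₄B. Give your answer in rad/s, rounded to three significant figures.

ω₂ = 20.56 rad/s
Differentiating the loop-closure r₂e^{iθ₂}+r₃e^{iθ₃}=r₁+r₄e^{iθ₄} gives r₂ω₂e^{iθ₂}+r₃ω₃e^{iθ₃}=r₄ω₄e^{iθ₄}.
Eliminating the other unknown: ω₄ = r₂ω₂ sin(θ₂−θ₃) / [r₄ sin(θ₄−θ₃)].
Numerator sine = +0.09063; denominator sine = -1.00000.
Result = 0.0114·20.56·(+0.09063) / (0.0386·(-1.00000)) = -0.55033 rad/s; magnitude 0.55033 rad/s.

0.550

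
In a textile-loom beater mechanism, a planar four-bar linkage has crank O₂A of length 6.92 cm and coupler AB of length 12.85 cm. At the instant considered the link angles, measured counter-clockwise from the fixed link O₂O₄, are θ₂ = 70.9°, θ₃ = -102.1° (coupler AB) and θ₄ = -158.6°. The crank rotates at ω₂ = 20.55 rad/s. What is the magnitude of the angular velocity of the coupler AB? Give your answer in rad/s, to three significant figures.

ω₂ = 20.55 rad/s
Differentiating the loop-closure r₂e^{iθ₂}+r₃e^{iθ₃}=r₁+r₄e^{iθ₄} gives r₂ω₂e^{iθ₂}+r₃ω₃e^{iθ₃}=r₄ω₄e^{iθ₄}.
Eliminating the other unknown: ω₃ = r₂ω₂ sin(θ₄−θ₂) / [r₃ sin(θ₃−θ₄)].
Numerator sine = +0.76041; denominator sine = +0.83389.
Result = 0.0692·20.55·(+0.76041) / (0.1285·(+0.83389)) = +10.091 rad/s; magnitude 10.091 rad/s.

10.1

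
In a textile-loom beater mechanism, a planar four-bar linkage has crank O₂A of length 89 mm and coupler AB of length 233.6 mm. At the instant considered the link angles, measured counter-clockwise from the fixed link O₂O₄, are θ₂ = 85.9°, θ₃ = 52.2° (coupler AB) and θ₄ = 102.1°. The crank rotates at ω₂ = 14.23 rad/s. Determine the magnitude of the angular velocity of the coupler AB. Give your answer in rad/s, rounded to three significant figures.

ω₂ = 14.23 rad/s
Differentiating the loop-closure r₂e^{iθ₂}+r₃e^{iθ₃}=r₁+r₄e^{iθ₄} gives r₂ω₂e^{iθ₂}+r₃ω₃e^{iθ₃}=r₄ω₄e^{iθ₄}.
Eliminating the other unknown: ω₃ = r₂ω₂ sin(θ₄−θ₂) / [r₃ sin(θ₃−θ₄)].
Numerator sine = +0.27899; denominator sine = -0.76492.
Result = 0.089·14.23·(+0.27899) / (0.2336·(-0.76492)) = -1.9774 rad/s; magnitude 1.9774 rad/s.

1.98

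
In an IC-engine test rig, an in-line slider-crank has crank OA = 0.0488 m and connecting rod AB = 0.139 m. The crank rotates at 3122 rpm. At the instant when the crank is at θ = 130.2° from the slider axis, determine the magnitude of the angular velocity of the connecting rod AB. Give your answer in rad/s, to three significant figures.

76.9

ω = 326.9 rad/s (converted from 3122 rpm).
The rod makes angle φ with the slider axis where L sinφ = r sinθ; differentiating, L cosφ·φ̇ = r ω cosθ.
L cosφ = √(L² − r² sin²θ) = 0.13391 m.
|ω_rod| = r ω |cosθ| / √(L² − r² sin²θ) = 0.0488·326.9·0.64546/0.13391 = 76.902 rad/s.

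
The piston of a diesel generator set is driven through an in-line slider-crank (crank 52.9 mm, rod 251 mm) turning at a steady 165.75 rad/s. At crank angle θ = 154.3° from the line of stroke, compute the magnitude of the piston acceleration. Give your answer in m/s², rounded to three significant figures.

ω = 165.8 rad/s
x(θ) = r cosθ + √(L² − r² sin²θ); with ω constant, a = ω²·d²x/dθ².
d²x/dθ² = −r cosθ − r²(cos2θ)/√u − r⁴ sin²2θ/(4u^{3/2}),  u = L² − r² sin²θ = 0.0624747 m².
Substituting r = 0.0529 m, L = 0.251 m, θ = 154.3°: d²x/dθ² = +0.040606 m.
a = ω²·d²x/dθ² = (165.8)²·(+0.040606) = +1115.6 m/s²;  |a| = 1115.6 m/s².

1120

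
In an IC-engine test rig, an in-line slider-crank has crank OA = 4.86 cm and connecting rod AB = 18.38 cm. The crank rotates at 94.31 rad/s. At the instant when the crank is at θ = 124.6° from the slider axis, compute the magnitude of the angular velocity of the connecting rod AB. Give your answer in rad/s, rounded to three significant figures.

14.5

ω = 94.31 rad/s
The rod makes angle φ with the slider axis where L sinφ = r sinθ; differentiating, L cosφ·φ̇ = r ω cosθ.
L cosφ = √(L² − r² sin²θ) = 0.17939 m.
|ω_rod| = r ω |cosθ| / √(L² − r² sin²θ) = 0.0486·94.31·0.56784/0.17939 = 14.508 rad/s.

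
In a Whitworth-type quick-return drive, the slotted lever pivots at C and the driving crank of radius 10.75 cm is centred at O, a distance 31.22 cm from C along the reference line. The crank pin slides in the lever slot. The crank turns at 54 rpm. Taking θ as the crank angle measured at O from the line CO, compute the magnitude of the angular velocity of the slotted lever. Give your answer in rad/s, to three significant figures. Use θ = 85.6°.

ω = 5.655 rad/s (from 54 rpm).
Crank pin A relative to C: A = (d + r cosθ, r sinθ); lever angle φ = atan2(r sinθ, d + r cosθ).
Differentiating tanφ: φ̇ = rω(d cosθ + r)/(d² + r² + 2dr cosθ).
d² + r² + 2dr cosθ = |CA|² = 0.114175 m²;  d cosθ + r = +0.13145 m.
|ω_lever| = |0.1075·5.655·+0.13145| / 0.114175 = 0.69989 rad/s.

0.700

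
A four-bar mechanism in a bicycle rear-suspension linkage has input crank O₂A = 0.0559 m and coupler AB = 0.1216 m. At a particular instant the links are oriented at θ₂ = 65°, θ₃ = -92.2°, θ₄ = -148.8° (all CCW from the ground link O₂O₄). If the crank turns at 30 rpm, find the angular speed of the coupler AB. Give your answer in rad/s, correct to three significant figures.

ω₂ = 3.142 rad/s (from 30 rpm).
Differentiating the loop-closure r₂e^{iθ₂}+r₃e^{iθ₃}=r₁+r₄e^{iθ₄} gives r₂ω₂e^{iθ₂}+r₃ω₃e^{iθ₃}=r₄ω₄e^{iθ₄}.
Eliminating the other unknown: ω₃ = r₂ω₂ sin(θ₄−θ₂) / [r₃ sin(θ₃−θ₄)].
Numerator sine = +0.55630; denominator sine = +0.83485.
Result = 0.0559·3.142·(+0.55630) / (0.1216·(+0.83485)) = +0.96234 rad/s; magnitude 0.96234 rad/s.

0.962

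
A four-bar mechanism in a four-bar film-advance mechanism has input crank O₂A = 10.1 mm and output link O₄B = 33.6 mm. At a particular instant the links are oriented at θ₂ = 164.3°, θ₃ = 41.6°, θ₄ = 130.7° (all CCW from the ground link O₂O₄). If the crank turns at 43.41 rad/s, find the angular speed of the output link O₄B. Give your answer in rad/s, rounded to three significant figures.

11.0

ω₂ = 43.41 rad/s
Differentiating the loop-closure r₂e^{iθ₂}+r₃e^{iθ₃}=r₁+r₄e^{iθ₄} gives r₂ω₂e^{iθ₂}+r₃ω₃e^{iθ₃}=r₄ω₄e^{iθ₄}.
Eliminating the other unknown: ω₄ = r₂ω₂ sin(θ₂−θ₃) / [r₄ sin(θ₄−θ₃)].
Numerator sine = +0.84151; denominator sine = +0.99988.
Result = 0.0101·43.41·(+0.84151) / (0.0336·(+0.99988)) = +10.982 rad/s; magnitude 10.982 rad/s.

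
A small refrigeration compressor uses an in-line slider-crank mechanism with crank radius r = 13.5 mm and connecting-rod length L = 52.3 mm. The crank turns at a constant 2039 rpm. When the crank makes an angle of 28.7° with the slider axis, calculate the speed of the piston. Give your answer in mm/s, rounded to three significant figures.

ω = 2π·2039/60 = 213.5 rad/s
For an in-line slider-crank, x = r cosθ + √(L² − r² sin²θ), so v = −rω sinθ·[1 + r cosθ/√(L² − r² sin²θ)].
With r = 0.0135 m, L = 0.0523 m, θ = 28.7°: √(L² − r² sin²θ) = 0.051897 m.
v = −0.0135·213.5·0.48022·[1 + 0.0135·0.87715/0.051897] = -1.7001 m/s.
|v| = 1.7001 m/s = 1700.1 mm/s.

1700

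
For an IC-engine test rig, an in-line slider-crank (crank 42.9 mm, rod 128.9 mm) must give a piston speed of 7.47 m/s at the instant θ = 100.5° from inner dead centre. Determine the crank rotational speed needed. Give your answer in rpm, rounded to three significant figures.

1810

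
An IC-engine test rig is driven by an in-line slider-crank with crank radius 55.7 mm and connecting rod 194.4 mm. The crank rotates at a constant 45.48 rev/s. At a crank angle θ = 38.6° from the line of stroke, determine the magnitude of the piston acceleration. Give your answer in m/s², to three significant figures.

3870

ω = 2π·45.5 = 285.8 rad/s
x(θ) = r cosθ + √(L² − r² sin²θ); with ω constant, a = ω²·d²x/dθ².
d²x/dθ² = −r cosθ − r²(cos2θ)/√u − r⁴ sin²2θ/(4u^{3/2}),  u = L² − r² sin²θ = 0.0365838 m².
Substituting r = 0.0557 m, L = 0.1944 m, θ = 38.6°: d²x/dθ² = -0.047451 m.
a = ω²·d²x/dθ² = (285.8)²·(-0.047451) = -3874.8 m/s²;  |a| = 3874.8 m/s².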